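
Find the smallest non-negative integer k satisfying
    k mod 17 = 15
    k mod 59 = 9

From k ≡ 15 (mod 17) write k = 15 + 17t. Substituting into k ≡ 9 (mod 59) gives 17t ≡ 53 (mod 59), and since 17⁻¹ ≡ 7 (mod 59), t ≡ 17. Hence k ≡ 15 + 17·17 = 304 (mod 1003).

304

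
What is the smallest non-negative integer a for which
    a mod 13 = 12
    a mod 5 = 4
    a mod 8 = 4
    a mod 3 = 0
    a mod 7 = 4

The moduli are pairwise coprime; N = 13·5·8·3·7 = 10920.
N/13 = 840; 840 ≡ 8 (mod 13); 8·5 ≡ 1, so inverse 5.
N/5 = 2184; 2184 ≡ 4 (mod 5); 4·4 ≡ 1, so inverse 4.
N/8 = 1365; 1365 ≡ 5 (mod 8); 5·5 ≡ 1, so inverse 5.
N/3 = 3640; 3640 ≡ 1 (mod 3), inverse 1.
N/7 = 1560; 1560 ≡ 6 (mod 7); 6·6 ≡ 1, so inverse 6.
a ≡ 12·840·5 + 4·2184·4 + 4·1365·5 + 0·3640·1 + 4·1560·6 = 150084.
150084 mod 10920 = 8124.

8124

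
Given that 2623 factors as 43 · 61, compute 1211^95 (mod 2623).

Mod 43: 1211 ≡ 7; by Fermat, exponent reduces to 95 mod 42 = 11; 7^11 ≡ 37 (mod 43).
Mod 61: 1211 ≡ 52; by Fermat, exponent reduces to 95 mod 60 = 35; 52^35 ≡ 60 (mod 61).
Combine by CRT: x ≡ 37 (mod 43), x ≡ 60 (mod 61) ⇒ x ≡ 1585 (mod 2623).

1585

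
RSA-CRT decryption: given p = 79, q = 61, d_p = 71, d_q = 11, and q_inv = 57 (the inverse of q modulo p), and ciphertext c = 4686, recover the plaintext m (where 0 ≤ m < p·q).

11

m₁ = c^(d_p) mod p: c ≡ 25 (mod 79), and 25^71 mod 79 = 11.
m₂ = c^(d_q) mod q: c ≡ 50 (mod 61), and 50^11 mod 61 = 11.
h = q_inv·(m₁ − m₂) mod p = 57·(11 − 11) mod 79 = 0.
m = m₂ + h·q = 11 + 0·61 = 11.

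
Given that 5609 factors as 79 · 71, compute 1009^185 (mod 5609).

1752

Mod 79: 1009 ≡ 61; by Fermat, exponent reduces to 185 mod 78 = 29; 61^29 ≡ 14 (mod 79).
Mod 71: 1009 ≡ 15; by Fermat, exponent reduces to 185 mod 70 = 45; 15^45 ≡ 48 (mod 71).
Combine by CRT: x ≡ 14 (mod 79), x ≡ 48 (mod 71) ⇒ x ≡ 1752 (mod 5609).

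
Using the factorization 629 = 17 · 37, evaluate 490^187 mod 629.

571

Mod 17: 490 ≡ 14; by Fermat, exponent reduces to 187 mod 16 = 11; 14^11 ≡ 10 (mod 17).
Mod 37: 490 ≡ 9; by Fermat, exponent reduces to 187 mod 36 = 7; 9^7 ≡ 16 (mod 37).
Combine by CRT: x ≡ 10 (mod 17), x ≡ 16 (mod 37) ⇒ x ≡ 571 (mod 629).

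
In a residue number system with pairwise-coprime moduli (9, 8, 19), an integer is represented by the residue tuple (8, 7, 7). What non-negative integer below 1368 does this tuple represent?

1223

Combine the congruences pairwise.
From x ≡ 8 (mod 9) write x = 8 + 9t. Substituting into x ≡ 7 (mod 8) gives 9t ≡ 7 (mod 8), and since 1⁻¹ ≡ 1 (mod 8), t ≡ 7. Hence x ≡ 8 + 9·7 = 71 (mod 72).
From x ≡ 71 (mod 72) write x = 71 + 72t. Substituting into x ≡ 7 (mod 19) gives 72t ≡ 12 (mod 19), and since 15⁻¹ ≡ 14 (mod 19), t ≡ 16. Hence x ≡ 71 + 72·16 = 1223 (mod 1368).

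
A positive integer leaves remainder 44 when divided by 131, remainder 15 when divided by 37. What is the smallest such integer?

From x ≡ 44 (mod 131) write x = 44 + 131t. Substituting into x ≡ 15 (mod 37) gives 131t ≡ 8 (mod 37), and since 20⁻¹ ≡ 13 (mod 37), t ≡ 30. Hence x ≡ 44 + 131·30 = 3974 (mod 4847).

3974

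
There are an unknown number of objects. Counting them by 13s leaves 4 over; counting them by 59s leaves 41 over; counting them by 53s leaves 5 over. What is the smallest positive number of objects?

30957

From N ≡ 4 (mod 13) write N = 4 + 13t. Substituting into N ≡ 41 (mod 59) gives 13t ≡ 37 (mod 59), and since 13⁻¹ ≡ 50 (mod 59), t ≡ 21. Hence N ≡ 4 + 13·21 = 277 (mod 767).
From N ≡ 277 (mod 767) write N = 277 + 767t. Substituting into N ≡ 5 (mod 53) gives 767t ≡ 46 (mod 53), and since 25⁻¹ ≡ 17 (mod 53), t ≡ 40. Hence N ≡ 277 + 767·40 = 30957 (mod 40651).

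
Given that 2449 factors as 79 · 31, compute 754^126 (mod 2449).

Mod 79: 754 ≡ 43; by Fermat, exponent reduces to 126 mod 78 = 48; 43^48 ≡ 8 (mod 79).
Mod 31: 754 ≡ 10; by Fermat, exponent reduces to 126 mod 30 = 6; 10^6 ≡ 2 (mod 31).
Combine by CRT: x ≡ 8 (mod 79), x ≡ 2 (mod 31) ⇒ x ≡ 2141 (mod 2449).

2141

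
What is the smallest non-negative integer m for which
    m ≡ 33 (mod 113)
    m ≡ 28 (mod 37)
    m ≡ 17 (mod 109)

Combine the congruences pairwise.
From m ≡ 33 (mod 113) write m = 33 + 113t. Substituting into m ≡ 28 (mod 37) gives 113t ≡ 32 (mod 37), and since 2⁻¹ ≡ 19 (mod 37), t ≡ 16. Hence m ≡ 33 + 113·16 = 1841 (mod 4181).
From m ≡ 1841 (mod 4181) write m = 1841 + 4181t. Substituting into m ≡ 17 (mod 109) gives 4181t ≡ 29 (mod 109), and since 39⁻¹ ≡ 14 (mod 109), t ≡ 79. Hence m ≡ 1841 + 4181·79 = 332140 (mod 455729).

332140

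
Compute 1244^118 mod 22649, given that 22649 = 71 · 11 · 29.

2817

Mod 71: 1244 ≡ 37; by Fermat, exponent reduces to 118 mod 70 = 48; 37^48 ≡ 48 (mod 71).
Mod 11: 1244 ≡ 1; by Fermat, exponent reduces to 118 mod 10 = 8; 1^8 ≡ 1 (mod 11).
Mod 29: 1244 ≡ 26; by Fermat, exponent reduces to 118 mod 28 = 6; 26^6 ≡ 4 (mod 29).
Combine by CRT: x ≡ 48 (mod 71), x ≡ 1 (mod 11), x ≡ 4 (mod 29) ⇒ x ≡ 2817 (mod 22649).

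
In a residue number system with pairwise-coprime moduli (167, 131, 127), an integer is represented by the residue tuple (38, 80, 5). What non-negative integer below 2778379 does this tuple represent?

Combine the congruences pairwise.
From x ≡ 38 (mod 167) write x = 38 + 167t. Substituting into x ≡ 80 (mod 131) gives 167t ≡ 42 (mod 131), and since 36⁻¹ ≡ 91 (mod 131), t ≡ 23. Hence x ≡ 38 + 167·23 = 3879 (mod 21877).
From x ≡ 3879 (mod 21877) write x = 3879 + 21877t. Substituting into x ≡ 5 (mod 127) gives 21877t ≡ 63 (mod 127), and since 33⁻¹ ≡ 77 (mod 127), t ≡ 25. Hence x ≡ 3879 + 21877·25 = 550804 (mod 2778379).

550804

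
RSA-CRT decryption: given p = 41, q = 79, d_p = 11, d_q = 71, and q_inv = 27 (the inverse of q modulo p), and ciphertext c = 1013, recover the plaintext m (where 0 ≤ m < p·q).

m₁ = c^(d_p) mod p: c ≡ 29 (mod 41), and 29^11 mod 41 = 15.
m₂ = c^(d_q) mod q: c ≡ 65 (mod 79), and 65^71 mod 79 = 46.
h = q_inv·(m₁ − m₂) mod p = 27·(15 − 46) mod 41 = 24.
m = m₂ + h·q = 46 + 24·79 = 1942.

1942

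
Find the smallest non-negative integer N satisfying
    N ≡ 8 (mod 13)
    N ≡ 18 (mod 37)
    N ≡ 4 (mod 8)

Combine the congruences pairwise.
From N ≡ 8 (mod 13) write N = 8 + 13t. Substituting into N ≡ 18 (mod 37) gives 13t ≡ 10 (mod 37), and since 13⁻¹ ≡ 20 (mod 37), t ≡ 15. Hence N ≡ 8 + 13·15 = 203 (mod 481).
From N ≡ 203 (mod 481) write N = 203 + 481t. Substituting into N ≡ 4 (mod 8) gives 481t ≡ 1 (mod 8), and since 1⁻¹ ≡ 1 (mod 8), t ≡ 1. Hence N ≡ 203 + 481·1 = 684 (mod 3848).

684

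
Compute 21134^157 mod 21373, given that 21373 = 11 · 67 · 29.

8270

Mod 11: 21134 ≡ 3; by Fermat, exponent reduces to 157 mod 10 = 7; 3^7 ≡ 9 (mod 11).
Mod 67: 21134 ≡ 29; by Fermat, exponent reduces to 157 mod 66 = 25; 29^25 ≡ 29 (mod 67).
Mod 29: 21134 ≡ 22; by Fermat, exponent reduces to 157 mod 28 = 17; 22^17 ≡ 5 (mod 29).
Combine by CRT: x ≡ 9 (mod 11), x ≡ 29 (mod 67), x ≡ 5 (mod 29) ⇒ x ≡ 8270 (mod 21373).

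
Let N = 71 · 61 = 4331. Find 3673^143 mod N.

596

Mod 71: 3673 ≡ 52; by Fermat, exponent reduces to 143 mod 70 = 3; 52^3 ≡ 28 (mod 71).
Mod 61: 3673 ≡ 13; by Fermat, exponent reduces to 143 mod 60 = 23; 13^23 ≡ 47 (mod 61).
Combine by CRT: x ≡ 28 (mod 71), x ≡ 47 (mod 61) ⇒ x ≡ 596 (mod 4331).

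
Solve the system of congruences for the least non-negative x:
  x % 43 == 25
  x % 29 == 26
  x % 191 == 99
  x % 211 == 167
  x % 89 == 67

3570482665

Combine the congruences pairwise.
From x ≡ 25 (mod 43) write x = 25 + 43t. Substituting into x ≡ 26 (mod 29) gives 43t ≡ 1 (mod 29), and since 14⁻¹ ≡ 27 (mod 29), t ≡ 27. Hence x ≡ 25 + 43·27 = 1186 (mod 1247).
From x ≡ 1186 (mod 1247) write x = 1186 + 1247t. Substituting into x ≡ 99 (mod 191) gives 1247t ≡ 59 (mod 191), and since 101⁻¹ ≡ 87 (mod 191), t ≡ 167. Hence x ≡ 1186 + 1247·167 = 209435 (mod 238177).
From x ≡ 209435 (mod 238177) write x = 209435 + 238177t. Substituting into x ≡ 167 (mod 211) gives 238177t ≡ 44 (mod 211), and since 169⁻¹ ≡ 5 (mod 211), t ≡ 9. Hence x ≡ 209435 + 238177·9 = 2353028 (mod 50255347).
From x ≡ 2353028 (mod 50255347) write x = 2353028 + 50255347t. Substituting into x ≡ 67 (mod 89) gives 50255347t ≡ 21 (mod 89), and since 73⁻¹ ≡ 50 (mod 89), t ≡ 71. Hence x ≡ 2353028 + 50255347·71 = 3570482665 (mod 4472725883).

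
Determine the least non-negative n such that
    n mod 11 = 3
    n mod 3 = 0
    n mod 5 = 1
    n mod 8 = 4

The moduli are pairwise coprime; M = 11·3·5·8 = 1320.
M/11 = 120; 120 ≡ 10 (mod 11); 10·10 ≡ 1, so inverse 10.
M/3 = 440; 440 ≡ 2 (mod 3); 2·2 ≡ 1, so inverse 2.
M/5 = 264; 264 ≡ 4 (mod 5); 4·4 ≡ 1, so inverse 4.
M/8 = 165; 165 ≡ 5 (mod 8); 5·5 ≡ 1, so inverse 5.
n ≡ 3·120·10 + 0·440·2 + 1·264·4 + 4·165·5 = 7956.
7956 mod 1320 = 36.

36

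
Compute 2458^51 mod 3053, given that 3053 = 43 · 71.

2751

Mod 43: 2458 ≡ 7; by Fermat, exponent reduces to 51 mod 42 = 9; 7^9 ≡ 42 (mod 43).
Mod 71: 2458 ≡ 44; 44^51 ≡ 53 (mod 71).
Combine by CRT: x ≡ 42 (mod 43), x ≡ 53 (mod 71) ⇒ x ≡ 2751 (mod 3053).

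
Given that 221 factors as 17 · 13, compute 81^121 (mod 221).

81

Mod 17: 81 ≡ 13; by Fermat, exponent reduces to 121 mod 16 = 9; 13^9 ≡ 13 (mod 17).
Mod 13: 81 ≡ 3; by Fermat, exponent reduces to 121 mod 12 = 1; 3^1 ≡ 3 (mod 13).
Combine by CRT: x ≡ 13 (mod 17), x ≡ 3 (mod 13) ⇒ x ≡ 81 (mod 221).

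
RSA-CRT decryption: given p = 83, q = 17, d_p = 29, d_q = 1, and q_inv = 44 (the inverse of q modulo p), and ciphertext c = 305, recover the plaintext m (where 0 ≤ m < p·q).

m₁ = c^(d_p) mod p: c ≡ 56 (mod 83), and 56^29 mod 83 = 6.
m₂ = c^(d_q) mod q: c ≡ 16 (mod 17), and 16^1 mod 17 = 16.
h = q_inv·(m₁ − m₂) mod p = 44·(6 − 16) mod 83 = 58.
m = m₂ + h·q = 16 + 58·17 = 1002.

1002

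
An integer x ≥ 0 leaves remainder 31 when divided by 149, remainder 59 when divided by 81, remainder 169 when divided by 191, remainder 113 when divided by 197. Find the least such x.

From x ≡ 31 (mod 149) write x = 31 + 149t. Substituting into x ≡ 59 (mod 81) gives 149t ≡ 28 (mod 81), and since 68⁻¹ ≡ 56 (mod 81), t ≡ 29. Hence x ≡ 31 + 149·29 = 4352 (mod 12069).
From x ≡ 4352 (mod 12069) write x = 4352 + 12069t. Substituting into x ≡ 169 (mod 191) gives 12069t ≡ 19 (mod 191), and since 36⁻¹ ≡ 69 (mod 191), t ≡ 165. Hence x ≡ 4352 + 12069·165 = 1995737 (mod 2305179).
From x ≡ 1995737 (mod 2305179) write x = 1995737 + 2305179t. Substituting into x ≡ 113 (mod 197) gives 2305179t ≡ 183 (mod 197), and since 82⁻¹ ≡ 185 (mod 197), t ≡ 168. Hence x ≡ 1995737 + 2305179·168 = 389265809 (mod 454120263).

389265809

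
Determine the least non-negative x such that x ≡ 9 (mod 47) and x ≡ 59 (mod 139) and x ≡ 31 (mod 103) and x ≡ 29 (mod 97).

The moduli are pairwise coprime; N = 47·139·103·97 = 65271203.
N/47 = 1388749; 1388749 ≡ 40 (mod 47); 40·20 ≡ 1, so inverse 20.
N/139 = 469577; 469577 ≡ 35 (mod 139); 35·4 ≡ 1, so inverse 4.
N/103 = 633701; 633701 ≡ 45 (mod 103); 45·87 ≡ 1, so inverse 87.
N/97 = 672899; 672899 ≡ 10 (mod 97); 10·68 ≡ 1, so inverse 68.
x ≡ 9·1388749·20 + 59·469577·4 + 31·633701·87 + 29·672899·68 = 3396843417.
3396843417 mod 65271203 = 2740861.

2740861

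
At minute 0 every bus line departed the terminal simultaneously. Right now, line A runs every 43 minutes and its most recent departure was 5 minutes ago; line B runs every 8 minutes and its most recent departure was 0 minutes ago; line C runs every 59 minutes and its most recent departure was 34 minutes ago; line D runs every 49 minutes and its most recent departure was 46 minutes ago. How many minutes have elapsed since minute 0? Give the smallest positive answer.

Combine the congruences pairwise.
From t ≡ 5 (mod 43) write t = 5 + 43s. Substituting into t ≡ 0 (mod 8) gives 43s ≡ 3 (mod 8), and since 3⁻¹ ≡ 3 (mod 8), s ≡ 1. Hence t ≡ 5 + 43·1 = 48 (mod 344).
From t ≡ 48 (mod 344) write t = 48 + 344s. Substituting into t ≡ 34 (mod 59) gives 344s ≡ 45 (mod 59), and since 49⁻¹ ≡ 53 (mod 59), s ≡ 25. Hence t ≡ 48 + 344·25 = 8648 (mod 20296).
From t ≡ 8648 (mod 20296) write t = 8648 + 20296s. Substituting into t ≡ 46 (mod 49) gives 20296s ≡ 22 (mod 49), and since 10⁻¹ ≡ 5 (mod 49), s ≡ 12. Hence t ≡ 8648 + 20296·12 = 252200 (mod 994504).

252200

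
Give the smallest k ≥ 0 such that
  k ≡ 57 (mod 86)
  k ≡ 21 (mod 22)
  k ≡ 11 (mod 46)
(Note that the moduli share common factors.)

gcd(86, 22) = 2 and 2 | (21 − 57), so the pair is consistent; merging gives k ≡ 659 (mod 946), where 946 = lcm(86, 22).
gcd(946, 46) = 2 and 2 | (11 − 659), so the pair is consistent; merging gives k ≡ 13903 (mod 21758), where 21758 = lcm(946, 46).
The solution is unique modulo lcm(86, 22, 46) = 21758.

13903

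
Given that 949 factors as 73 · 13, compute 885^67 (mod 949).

885

Mod 73: 885 ≡ 9; 9^67 ≡ 9 (mod 73).
Mod 13: 885 ≡ 1; by Fermat, exponent reduces to 67 mod 12 = 7; 1^7 ≡ 1 (mod 13).
Combine by CRT: x ≡ 9 (mod 73), x ≡ 1 (mod 13) ⇒ x ≡ 885 (mod 949).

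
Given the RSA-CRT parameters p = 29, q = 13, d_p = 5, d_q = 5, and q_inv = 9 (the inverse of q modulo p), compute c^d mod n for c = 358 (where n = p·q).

m₁ = c^(d_p) mod p: c ≡ 10 (mod 29), and 10^5 mod 29 = 8.
m₂ = c^(d_q) mod q: c ≡ 7 (mod 13), and 7^5 mod 13 = 11.
h = q_inv·(m₁ − m₂) mod p = 9·(8 − 11) mod 29 = 2.
m = m₂ + h·q = 11 + 2·13 = 37.

37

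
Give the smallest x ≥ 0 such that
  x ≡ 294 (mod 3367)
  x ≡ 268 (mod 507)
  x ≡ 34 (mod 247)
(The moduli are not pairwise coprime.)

Combine the congruences pairwise.
gcd(3367, 507) = 13 and 13 | (268 − 294), so the pair is consistent; merging gives x ≡ 94570 (mod 131313), where 131313 = lcm(3367, 507).
gcd(131313, 247) = 13 and 13 | (34 − 94570), so the pair is consistent; merging gives x ≡ 357196 (mod 2494947), where 2494947 = lcm(131313, 247).
The solution is unique modulo lcm(3367, 507, 247) = 2494947.

357196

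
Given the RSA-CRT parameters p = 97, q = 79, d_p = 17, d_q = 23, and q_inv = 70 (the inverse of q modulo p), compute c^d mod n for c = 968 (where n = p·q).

6765

m₁ = c^(d_p) mod p: c ≡ 95 (mod 97), and 95^17 mod 97 = 72.
m₂ = c^(d_q) mod q: c ≡ 20 (mod 79), and 20^23 mod 79 = 50.
h = q_inv·(m₁ − m₂) mod p = 70·(72 − 50) mod 97 = 85.
m = m₂ + h·q = 50 + 85·79 = 6765.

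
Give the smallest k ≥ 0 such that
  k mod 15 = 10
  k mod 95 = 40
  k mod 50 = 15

gcd(15, 95) = 5 and 5 | (40 − 10), so the pair is consistent; merging gives k ≡ 40 (mod 285), where 285 = lcm(15, 95).
gcd(285, 50) = 5 and 5 | (15 − 40), so the pair is consistent; merging gives k ≡ 1465 (mod 2850), where 2850 = lcm(285, 50).
The solution is unique modulo lcm(15, 95, 50) = 2850.

1465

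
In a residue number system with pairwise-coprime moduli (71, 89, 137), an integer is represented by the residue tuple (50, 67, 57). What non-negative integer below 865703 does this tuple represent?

The moduli are pairwise coprime; N = 71·89·137 = 865703.
N/71 = 12193; 12193 ≡ 52 (mod 71); 52·56 ≡ 1, so inverse 56.
N/89 = 9727; 9727 ≡ 26 (mod 89); 26·24 ≡ 1, so inverse 24.
N/137 = 6319; 6319 ≡ 17 (mod 137); 17·129 ≡ 1, so inverse 129.
x ≡ 50·12193·56 + 67·9727·24 + 57·6319·129 = 96245023.
96245023 mod 865703 = 151990.

151990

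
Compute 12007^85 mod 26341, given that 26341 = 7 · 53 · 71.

1024

Mod 7: 12007 ≡ 2; by Fermat, exponent reduces to 85 mod 6 = 1; 2^1 ≡ 2 (mod 7).
Mod 53: 12007 ≡ 29; by Fermat, exponent reduces to 85 mod 52 = 33; 29^33 ≡ 17 (mod 53).
Mod 71: 12007 ≡ 8; by Fermat, exponent reduces to 85 mod 70 = 15; 8^15 ≡ 30 (mod 71).
Combine by CRT: x ≡ 2 (mod 7), x ≡ 17 (mod 53), x ≡ 30 (mod 71) ⇒ x ≡ 1024 (mod 26341).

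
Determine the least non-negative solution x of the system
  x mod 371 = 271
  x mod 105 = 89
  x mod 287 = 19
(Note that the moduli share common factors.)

gcd(371, 105) = 7 and 7 | (89 − 271), so the pair is consistent; merging gives x ≡ 3239 (mod 5565), where 5565 = lcm(371, 105).
gcd(5565, 287) = 7 and 7 | (19 − 3239), so the pair is consistent; merging gives x ≡ 14369 (mod 228165), where 228165 = lcm(5565, 287).
The solution is unique modulo lcm(371, 105, 287) = 228165.

14369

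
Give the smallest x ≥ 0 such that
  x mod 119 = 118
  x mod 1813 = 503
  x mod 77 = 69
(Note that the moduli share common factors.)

gcd(119, 1813) = 7 and 7 | (503 − 118), so the pair is consistent; merging gives x ≡ 29511 (mod 30821), where 30821 = lcm(119, 1813).
gcd(30821, 77) = 7 and 7 | (69 − 29511), so the pair is consistent; merging gives x ≡ 214437 (mod 339031), where 339031 = lcm(30821, 77).
The solution is unique modulo lcm(119, 1813, 77) = 339031.

214437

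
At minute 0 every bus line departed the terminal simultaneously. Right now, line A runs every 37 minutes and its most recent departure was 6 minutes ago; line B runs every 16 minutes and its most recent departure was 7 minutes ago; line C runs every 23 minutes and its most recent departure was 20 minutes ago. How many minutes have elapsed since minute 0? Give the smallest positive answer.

Combine the congruences pairwise.
From t ≡ 6 (mod 37) write t = 6 + 37s. Substituting into t ≡ 7 (mod 16) gives 37s ≡ 1 (mod 16), and since 5⁻¹ ≡ 13 (mod 16), s ≡ 13. Hence t ≡ 6 + 37·13 = 487 (mod 592).
From t ≡ 487 (mod 592) write t = 487 + 592s. Substituting into t ≡ 20 (mod 23) gives 592s ≡ 16 (mod 23), and since 17⁻¹ ≡ 19 (mod 23), s ≡ 5. Hence t ≡ 487 + 592·5 = 3447 (mod 13616).

3447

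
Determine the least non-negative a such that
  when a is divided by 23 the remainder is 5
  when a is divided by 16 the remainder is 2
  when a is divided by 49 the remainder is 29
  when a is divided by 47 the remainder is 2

12034

The moduli are pairwise coprime; N = 23·16·49·47 = 847504.
N/23 = 36848; 36848 ≡ 2 (mod 23); 2·12 ≡ 1, so inverse 12.
N/16 = 52969; 52969 ≡ 9 (mod 16); 9·9 ≡ 1, so inverse 9.
N/49 = 17296; 17296 ≡ 48 (mod 49); 48·48 ≡ 1, so inverse 48.
N/47 = 18032; 18032 ≡ 31 (mod 47); 31·44 ≡ 1, so inverse 44.
a ≡ 5·36848·12 + 2·52969·9 + 29·17296·48 + 2·18032·44 = 28827170.
28827170 mod 847504 = 12034.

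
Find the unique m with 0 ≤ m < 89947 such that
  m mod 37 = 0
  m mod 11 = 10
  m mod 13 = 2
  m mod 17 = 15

The moduli are pairwise coprime; N = 37·11·13·17 = 89947.
N/37 = 2431; 2431 ≡ 26 (mod 37); 26·10 ≡ 1, so inverse 10.
N/11 = 8177; 8177 ≡ 4 (mod 11); 4·3 ≡ 1, so inverse 3.
N/13 = 6919; 6919 ≡ 3 (mod 13); 3·9 ≡ 1, so inverse 9.
N/17 = 5291; 5291 ≡ 4 (mod 17); 4·13 ≡ 1, so inverse 13.
m ≡ 0·2431·10 + 10·8177·3 + 2·6919·9 + 15·5291·13 = 1401597.
1401597 mod 89947 = 52392.

52392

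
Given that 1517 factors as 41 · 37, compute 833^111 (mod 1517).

88

Mod 41: 833 ≡ 13; by Fermat, exponent reduces to 111 mod 40 = 31; 13^31 ≡ 6 (mod 41).
Mod 37: 833 ≡ 19; by Fermat, exponent reduces to 111 mod 36 = 3; 19^3 ≡ 14 (mod 37).
Combine by CRT: x ≡ 6 (mod 41), x ≡ 14 (mod 37) ⇒ x ≡ 88 (mod 1517).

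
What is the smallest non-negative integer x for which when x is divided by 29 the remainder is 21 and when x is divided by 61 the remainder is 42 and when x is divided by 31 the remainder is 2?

Combine the congruences pairwise.
From x ≡ 21 (mod 29) write x = 21 + 29t. Substituting into x ≡ 42 (mod 61) gives 29t ≡ 21 (mod 61), and since 29⁻¹ ≡ 40 (mod 61), t ≡ 47. Hence x ≡ 21 + 29·47 = 1384 (mod 1769).
From x ≡ 1384 (mod 1769) write x = 1384 + 1769t. Substituting into x ≡ 2 (mod 31) gives 1769t ≡ 13 (mod 31), and since 2⁻¹ ≡ 16 (mod 31), t ≡ 22. Hence x ≡ 1384 + 1769·22 = 40302 (mod 54839).

40302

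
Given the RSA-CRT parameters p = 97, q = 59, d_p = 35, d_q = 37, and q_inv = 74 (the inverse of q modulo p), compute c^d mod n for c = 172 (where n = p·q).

m₁ = c^(d_p) mod p: c ≡ 75 (mod 97), and 75^35 mod 97 = 22.
m₂ = c^(d_q) mod q: c ≡ 54 (mod 59), and 54^37 mod 59 = 14.
h = q_inv·(m₁ − m₂) mod p = 74·(22 − 14) mod 97 = 10.
m = m₂ + h·q = 14 + 10·59 = 604.

604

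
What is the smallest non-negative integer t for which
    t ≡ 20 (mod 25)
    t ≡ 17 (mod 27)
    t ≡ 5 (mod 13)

The moduli are pairwise coprime; N = 25·27·13 = 8775.
N/25 = 351; 351 ≡ 1 (mod 25), inverse 1.
N/27 = 325; 325 ≡ 1 (mod 27), inverse 1.
N/13 = 675; 675 ≡ 12 (mod 13); 12·12 ≡ 1, so inverse 12.
t ≡ 20·351·1 + 17·325·1 + 5·675·12 = 53045.
53045 mod 8775 = 395.

395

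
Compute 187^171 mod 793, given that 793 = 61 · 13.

Mod 61: 187 ≡ 4; by Fermat, exponent reduces to 171 mod 60 = 51; 4^51 ≡ 52 (mod 61).
Mod 13: 187 ≡ 5; by Fermat, exponent reduces to 171 mod 12 = 3; 5^3 ≡ 8 (mod 13).
Combine by CRT: x ≡ 52 (mod 61), x ≡ 8 (mod 13) ⇒ x ≡ 723 (mod 793).

723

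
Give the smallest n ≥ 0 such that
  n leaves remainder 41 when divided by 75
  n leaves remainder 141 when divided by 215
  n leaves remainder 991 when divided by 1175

66791

Combine the congruences pairwise.
gcd(75, 215) = 5 and 5 | (141 − 41), so the pair is consistent; merging gives n ≡ 2291 (mod 3225), where 3225 = lcm(75, 215).
gcd(3225, 1175) = 25 and 25 | (991 − 2291), so the pair is consistent; merging gives n ≡ 66791 (mod 151575), where 151575 = lcm(3225, 1175).
The solution is unique modulo lcm(75, 215, 1175) = 151575.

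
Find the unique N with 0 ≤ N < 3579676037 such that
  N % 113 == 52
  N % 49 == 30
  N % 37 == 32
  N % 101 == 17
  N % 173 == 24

3423598229

The moduli are pairwise coprime; M = 113·49·37·101·173 = 3579676037.
M/113 = 31678549; 31678549 ≡ 16 (mod 113); 16·106 ≡ 1, so inverse 106.
M/49 = 73054613; 73054613 ≡ 23 (mod 49); 23·32 ≡ 1, so inverse 32.
M/37 = 96748001; 96748001 ≡ 31 (mod 37); 31·6 ≡ 1, so inverse 6.
M/101 = 35442337; 35442337 ≡ 23 (mod 101); 23·22 ≡ 1, so inverse 22.
M/173 = 20691769; 20691769 ≡ 104 (mod 173); 104·5 ≡ 1, so inverse 5.
N ≡ 52·31678549·106 + 30·73054613·32 + 32·96748001·6 + 17·35442337·22 + 24·20691769·5 = 279058653078.
279058653078 mod 3579676037 = 3423598229.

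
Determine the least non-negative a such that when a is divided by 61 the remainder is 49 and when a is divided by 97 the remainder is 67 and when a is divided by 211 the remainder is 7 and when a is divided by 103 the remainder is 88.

The moduli are pairwise coprime; N = 61·97·211·103 = 128594161.
N/61 = 2108101; 2108101 ≡ 2 (mod 61); 2·31 ≡ 1, so inverse 31.
N/97 = 1325713; 1325713 ≡ 14 (mod 97); 14·7 ≡ 1, so inverse 7.
N/211 = 609451; 609451 ≡ 83 (mod 211); 83·150 ≡ 1, so inverse 150.
N/103 = 1248487; 1248487 ≡ 24 (mod 103); 24·73 ≡ 1, so inverse 73.
a ≡ 49·2108101·31 + 67·1325713·7 + 7·609451·150 + 88·1248487·73 = 12484168854.
12484168854 mod 128594161 = 10535237.

10535237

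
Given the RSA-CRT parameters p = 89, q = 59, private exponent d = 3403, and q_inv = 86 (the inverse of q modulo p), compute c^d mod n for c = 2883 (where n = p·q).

d_p = d mod (p−1) = 3403 mod 88 = 59; d_q = d mod (q−1) = 39.
m₁ = c^(d_p) mod p: c ≡ 35 (mod 89), and 35^59 mod 89 = 41.
m₂ = c^(d_q) mod q: c ≡ 51 (mod 59), and 51^39 mod 59 = 57.
h = q_inv·(m₁ − m₂) mod p = 86·(41 − 57) mod 89 = 48.
m = m₂ + h·q = 57 + 48·59 = 2889.

2889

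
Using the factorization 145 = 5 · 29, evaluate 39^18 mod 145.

121

Mod 5: 39 ≡ 4; by Fermat, exponent reduces to 18 mod 4 = 2; 4^2 ≡ 1 (mod 5).
Mod 29: 39 ≡ 10; 10^18 ≡ 5 (mod 29).
Combine by CRT: x ≡ 1 (mod 5), x ≡ 5 (mod 29) ⇒ x ≡ 121 (mod 145).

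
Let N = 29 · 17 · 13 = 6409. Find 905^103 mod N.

Mod 29: 905 ≡ 6; by Fermat, exponent reduces to 103 mod 28 = 19; 6^19 ≡ 4 (mod 29).
Mod 17: 905 ≡ 4; by Fermat, exponent reduces to 103 mod 16 = 7; 4^7 ≡ 13 (mod 17).
Mod 13: 905 ≡ 8; by Fermat, exponent reduces to 103 mod 12 = 7; 8^7 ≡ 5 (mod 13).
Combine by CRT: x ≡ 4 (mod 29), x ≡ 13 (mod 17), x ≡ 5 (mod 13) ⇒ x ≡ 642 (mod 6409).

642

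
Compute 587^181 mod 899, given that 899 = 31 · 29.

Mod 31: 587 ≡ 29; by Fermat, exponent reduces to 181 mod 30 = 1; 29^1 ≡ 29 (mod 31).
Mod 29: 587 ≡ 7; by Fermat, exponent reduces to 181 mod 28 = 13; 7^13 ≡ 25 (mod 29).
Combine by CRT: x ≡ 29 (mod 31), x ≡ 25 (mod 29) ⇒ x ≡ 866 (mod 899).

866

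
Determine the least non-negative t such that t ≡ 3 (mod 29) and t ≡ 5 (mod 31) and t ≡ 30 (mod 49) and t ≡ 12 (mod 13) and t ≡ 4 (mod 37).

14964728

The moduli are pairwise coprime; N = 29·31·49·13·37 = 21188531.
N/29 = 730639; 730639 ≡ 13 (mod 29); 13·9 ≡ 1, so inverse 9.
N/31 = 683501; 683501 ≡ 13 (mod 31); 13·12 ≡ 1, so inverse 12.
N/49 = 432419; 432419 ≡ 43 (mod 49); 43·8 ≡ 1, so inverse 8.
N/13 = 1629887; 1629887 ≡ 12 (mod 13); 12·12 ≡ 1, so inverse 12.
N/37 = 572663; 572663 ≡ 14 (mod 37); 14·8 ≡ 1, so inverse 8.
t ≡ 3·730639·9 + 5·683501·12 + 30·432419·8 + 12·1629887·12 + 4·572663·8 = 417546817.
417546817 mod 21188531 = 14964728.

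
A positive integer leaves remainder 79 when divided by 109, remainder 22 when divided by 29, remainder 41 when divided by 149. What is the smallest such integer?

218624

The moduli are pairwise coprime; N = 109·29·149 = 470989.
N/109 = 4321; 4321 ≡ 70 (mod 109); 70·95 ≡ 1, so inverse 95.
N/29 = 16241; 16241 ≡ 1 (mod 29), inverse 1.
N/149 = 3161; 3161 ≡ 32 (mod 149); 32·14 ≡ 1, so inverse 14.
m ≡ 79·4321·95 + 22·16241·1 + 41·3161·14 = 34600821.
34600821 mod 470989 = 218624.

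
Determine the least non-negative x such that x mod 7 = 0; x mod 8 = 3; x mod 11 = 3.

91

The moduli are pairwise coprime; N = 7·8·11 = 616.
N/7 = 88; 88 ≡ 4 (mod 7); 4·2 ≡ 1, so inverse 2.
N/8 = 77; 77 ≡ 5 (mod 8); 5·5 ≡ 1, so inverse 5.
N/11 = 56; 56 ≡ 1 (mod 11), inverse 1.
x ≡ 0·88·2 + 3·77·5 + 3·56·1 = 1323.
1323 mod 616 = 91.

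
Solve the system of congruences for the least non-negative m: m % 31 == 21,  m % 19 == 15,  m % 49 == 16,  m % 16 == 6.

The moduli are pairwise coprime; N = 31·19·49·16 = 461776.
N/31 = 14896; 14896 ≡ 16 (mod 31); 16·2 ≡ 1, so inverse 2.
N/19 = 24304; 24304 ≡ 3 (mod 19); 3·13 ≡ 1, so inverse 13.
N/49 = 9424; 9424 ≡ 16 (mod 49); 16·46 ≡ 1, so inverse 46.
N/16 = 28861; 28861 ≡ 13 (mod 16); 13·5 ≡ 1, so inverse 5.
m ≡ 21·14896·2 + 15·24304·13 + 16·9424·46 + 6·28861·5 = 13166806.
13166806 mod 461776 = 237078.

237078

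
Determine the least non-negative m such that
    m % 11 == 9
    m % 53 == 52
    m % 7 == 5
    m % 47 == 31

125662

From m ≡ 9 (mod 11) write m = 9 + 11t. Substituting into m ≡ 52 (mod 53) gives 11t ≡ 43 (mod 53), and since 11⁻¹ ≡ 29 (mod 53), t ≡ 28. Hence m ≡ 9 + 11·28 = 317 (mod 583).
From m ≡ 317 (mod 583) write m = 317 + 583t. Substituting into m ≡ 5 (mod 7) gives 583t ≡ 3 (mod 7), and since 2⁻¹ ≡ 4 (mod 7), t ≡ 5. Hence m ≡ 317 + 583·5 = 3232 (mod 4081).
From m ≡ 3232 (mod 4081) write m = 3232 + 4081t. Substituting into m ≡ 31 (mod 47) gives 4081t ≡ 42 (mod 47), and since 39⁻¹ ≡ 41 (mod 47), t ≡ 30. Hence m ≡ 3232 + 4081·30 = 125662 (mod 191807).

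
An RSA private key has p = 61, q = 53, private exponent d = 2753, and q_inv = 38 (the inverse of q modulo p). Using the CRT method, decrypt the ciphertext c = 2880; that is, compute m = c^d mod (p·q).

d_p = d mod (p−1) = 2753 mod 60 = 53; d_q = d mod (q−1) = 49.
m₁ = c^(d_p) mod p: c ≡ 13 (mod 61), and 13^53 mod 61 = 47.
m₂ = c^(d_q) mod q: c ≡ 18 (mod 53), and 18^49 mod 53 = 27.
h = q_inv·(m₁ − m₂) mod p = 38·(47 − 27) mod 61 = 28.
m = m₂ + h·q = 27 + 28·53 = 1511.

1511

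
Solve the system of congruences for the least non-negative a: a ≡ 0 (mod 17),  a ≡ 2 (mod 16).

34

From a ≡ 0 (mod 17) write a = 0 + 17t. Substituting into a ≡ 2 (mod 16) gives 17t ≡ 2 (mod 16), and since 1⁻¹ ≡ 1 (mod 16), t ≡ 2. Hence a ≡ 0 + 17·2 = 34 (mod 272).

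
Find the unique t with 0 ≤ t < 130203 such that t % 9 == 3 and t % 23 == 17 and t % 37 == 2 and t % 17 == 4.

30009

The moduli are pairwise coprime; N = 9·23·37·17 = 130203.
N/9 = 14467; 14467 ≡ 4 (mod 9); 4·7 ≡ 1, so inverse 7.
N/23 = 5661; 5661 ≡ 3 (mod 23); 3·8 ≡ 1, so inverse 8.
N/37 = 3519; 3519 ≡ 4 (mod 37); 4·28 ≡ 1, so inverse 28.
N/17 = 7659; 7659 ≡ 9 (mod 17); 9·2 ≡ 1, so inverse 2.
t ≡ 3·14467·7 + 17·5661·8 + 2·3519·28 + 4·7659·2 = 1332039.
1332039 mod 130203 = 30009.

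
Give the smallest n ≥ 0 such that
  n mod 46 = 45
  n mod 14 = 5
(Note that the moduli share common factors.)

Combine the congruences pairwise.
gcd(46, 14) = 2 and 2 | (5 − 45), so the pair is consistent; merging gives n ≡ 229 (mod 322), where 322 = lcm(46, 14).
The solution is unique modulo lcm(46, 14) = 322.

229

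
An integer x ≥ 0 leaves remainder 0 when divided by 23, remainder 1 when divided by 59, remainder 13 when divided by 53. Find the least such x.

12627

From x ≡ 0 (mod 23) write x = 0 + 23t. Substituting into x ≡ 1 (mod 59) gives 23t ≡ 1 (mod 59), and since 23⁻¹ ≡ 18 (mod 59), t ≡ 18. Hence x ≡ 0 + 23·18 = 414 (mod 1357).
From x ≡ 414 (mod 1357) write x = 414 + 1357t. Substituting into x ≡ 13 (mod 53) gives 1357t ≡ 23 (mod 53), and since 32⁻¹ ≡ 5 (mod 53), t ≡ 9. Hence x ≡ 414 + 1357·9 = 12627 (mod 71921).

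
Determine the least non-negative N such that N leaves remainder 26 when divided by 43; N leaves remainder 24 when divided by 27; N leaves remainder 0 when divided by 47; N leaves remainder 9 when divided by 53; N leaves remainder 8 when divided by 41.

The moduli are pairwise coprime; M = 43·27·47·53·41 = 118574091.
M/43 = 2757537; 2757537 ≡ 33 (mod 43); 33·30 ≡ 1, so inverse 30.
M/27 = 4391633; 4391633 ≡ 2 (mod 27); 2·14 ≡ 1, so inverse 14.
M/47 = 2522853; 2522853 ≡ 34 (mod 47); 34·18 ≡ 1, so inverse 18.
M/53 = 2237247; 2237247 ≡ 11 (mod 53); 11·29 ≡ 1, so inverse 29.
M/41 = 2892051; 2892051 ≡ 34 (mod 41); 34·35 ≡ 1, so inverse 35.
N ≡ 26·2757537·30 + 24·4391633·14 + 0·2522853·18 + 9·2237247·29 + 8·2892051·35 = 5020163295.
5020163295 mod 118574091 = 40051473.

40051473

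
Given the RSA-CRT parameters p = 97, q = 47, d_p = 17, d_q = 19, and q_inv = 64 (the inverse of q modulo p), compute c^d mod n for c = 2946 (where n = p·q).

m₁ = c^(d_p) mod p: c ≡ 36 (mod 97), and 36^17 mod 97 = 62.
m₂ = c^(d_q) mod q: c ≡ 32 (mod 47), and 32^19 mod 47 = 8.
h = q_inv·(m₁ − m₂) mod p = 64·(62 − 8) mod 97 = 61.
m = m₂ + h·q = 8 + 61·47 = 2875.

2875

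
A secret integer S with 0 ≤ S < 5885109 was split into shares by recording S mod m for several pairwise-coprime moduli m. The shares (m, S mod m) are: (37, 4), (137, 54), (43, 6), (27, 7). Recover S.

Combine the congruences pairwise.
From S ≡ 4 (mod 37) write S = 4 + 37t. Substituting into S ≡ 54 (mod 137) gives 37t ≡ 50 (mod 137), and since 37⁻¹ ≡ 100 (mod 137), t ≡ 68. Hence S ≡ 4 + 37·68 = 2520 (mod 5069).
From S ≡ 2520 (mod 5069) write S = 2520 + 5069t. Substituting into S ≡ 6 (mod 43) gives 5069t ≡ 23 (mod 43), and since 38⁻¹ ≡ 17 (mod 43), t ≡ 4. Hence S ≡ 2520 + 5069·4 = 22796 (mod 217967).
From S ≡ 22796 (mod 217967) write S = 22796 + 217967t. Substituting into S ≡ 7 (mod 27) gives 217967t ≡ 26 (mod 27), and since 23⁻¹ ≡ 20 (mod 27), t ≡ 7. Hence S ≡ 22796 + 217967·7 = 1548565 (mod 5885109).

1548565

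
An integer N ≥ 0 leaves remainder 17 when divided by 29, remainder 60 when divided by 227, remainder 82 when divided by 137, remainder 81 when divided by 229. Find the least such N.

109915730

From N ≡ 17 (mod 29) write N = 17 + 29t. Substituting into N ≡ 60 (mod 227) gives 29t ≡ 43 (mod 227), and since 29⁻¹ ≡ 47 (mod 227), t ≡ 205. Hence N ≡ 17 + 29·205 = 5962 (mod 6583).
From N ≡ 5962 (mod 6583) write N = 5962 + 6583t. Substituting into N ≡ 82 (mod 137) gives 6583t ≡ 11 (mod 137), and since 7⁻¹ ≡ 98 (mod 137), t ≡ 119. Hence N ≡ 5962 + 6583·119 = 789339 (mod 901871).
From N ≡ 789339 (mod 901871) write N = 789339 + 901871t. Substituting into N ≡ 81 (mod 229) gives 901871t ≡ 105 (mod 229), and since 69⁻¹ ≡ 156 (mod 229), t ≡ 121. Hence N ≡ 789339 + 901871·121 = 109915730 (mod 206528459).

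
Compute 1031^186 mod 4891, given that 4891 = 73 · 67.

Mod 73: 1031 ≡ 9; by Fermat, exponent reduces to 186 mod 72 = 42; 9^42 ≡ 1 (mod 73).
Mod 67: 1031 ≡ 26; by Fermat, exponent reduces to 186 mod 66 = 54; 26^54 ≡ 14 (mod 67).
Combine by CRT: x ≡ 1 (mod 73), x ≡ 14 (mod 67) ⇒ x ≡ 4235 (mod 4891).

4235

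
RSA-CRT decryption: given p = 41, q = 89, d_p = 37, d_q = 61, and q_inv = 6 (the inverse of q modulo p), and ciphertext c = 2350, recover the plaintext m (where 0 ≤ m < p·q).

m₁ = c^(d_p) mod p: c ≡ 13 (mod 41), and 13^37 mod 41 = 12.
m₂ = c^(d_q) mod q: c ≡ 36 (mod 89), and 36^61 mod 89 = 72.
h = q_inv·(m₁ − m₂) mod p = 6·(12 − 72) mod 41 = 9.
m = m₂ + h·q = 72 + 9·89 = 873.

873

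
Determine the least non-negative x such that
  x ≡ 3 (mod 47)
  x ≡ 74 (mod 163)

From x ≡ 3 (mod 47) write x = 3 + 47t. Substituting into x ≡ 74 (mod 163) gives 47t ≡ 71 (mod 163), and since 47⁻¹ ≡ 111 (mod 163), t ≡ 57. Hence x ≡ 3 + 47·57 = 2682 (mod 7661).

2682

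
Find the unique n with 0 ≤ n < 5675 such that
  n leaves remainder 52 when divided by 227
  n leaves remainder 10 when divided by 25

Combine the congruences pairwise.
From n ≡ 52 (mod 227) write n = 52 + 227t. Substituting into n ≡ 10 (mod 25) gives 227t ≡ 8 (mod 25), and since 2⁻¹ ≡ 13 (mod 25), t ≡ 4. Hence n ≡ 52 + 227·4 = 960 (mod 5675).

960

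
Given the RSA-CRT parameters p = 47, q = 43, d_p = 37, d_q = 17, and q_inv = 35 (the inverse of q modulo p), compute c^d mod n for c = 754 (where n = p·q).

874

m₁ = c^(d_p) mod p: c ≡ 2 (mod 47), and 2^37 mod 47 = 28.
m₂ = c^(d_q) mod q: c ≡ 23 (mod 43), and 23^17 mod 43 = 14.
h = q_inv·(m₁ − m₂) mod p = 35·(28 − 14) mod 47 = 20.
m = m₂ + h·q = 14 + 20·43 = 874.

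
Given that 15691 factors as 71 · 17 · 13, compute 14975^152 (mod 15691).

Mod 71: 14975 ≡ 65; by Fermat, exponent reduces to 152 mod 70 = 12; 65^12 ≡ 10 (mod 71).
Mod 17: 14975 ≡ 15; by Fermat, exponent reduces to 152 mod 16 = 8; 15^8 ≡ 1 (mod 17).
Mod 13: 14975 ≡ 12; by Fermat, exponent reduces to 152 mod 12 = 8; 12^8 ≡ 1 (mod 13).
Combine by CRT: x ≡ 10 (mod 71), x ≡ 1 (mod 17), x ≡ 1 (mod 13) ⇒ x ≡ 2211 (mod 15691).

2211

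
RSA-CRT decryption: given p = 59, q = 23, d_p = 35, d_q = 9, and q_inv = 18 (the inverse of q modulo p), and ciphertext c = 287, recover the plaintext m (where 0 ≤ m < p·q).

479

m₁ = c^(d_p) mod p: c ≡ 51 (mod 59), and 51^35 mod 59 = 7.
m₂ = c^(d_q) mod q: c ≡ 11 (mod 23), and 11^9 mod 23 = 19.
h = q_inv·(m₁ − m₂) mod p = 18·(7 − 19) mod 59 = 20.
m = m₂ + h·q = 19 + 20·23 = 479.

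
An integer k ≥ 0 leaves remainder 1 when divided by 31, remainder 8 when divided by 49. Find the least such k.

Combine the congruences pairwise.
From k ≡ 1 (mod 31) write k = 1 + 31t. Substituting into k ≡ 8 (mod 49) gives 31t ≡ 7 (mod 49), and since 31⁻¹ ≡ 19 (mod 49), t ≡ 35. Hence k ≡ 1 + 31·35 = 1086 (mod 1519).

1086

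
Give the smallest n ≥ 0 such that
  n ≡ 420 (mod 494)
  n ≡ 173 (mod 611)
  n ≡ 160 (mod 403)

gcd(494, 611) = 13 and 13 | (173 − 420), so the pair is consistent; merging gives n ≡ 11782 (mod 23218), where 23218 = lcm(494, 611).
gcd(23218, 403) = 13 and 13 | (160 − 11782), so the pair is consistent; merging gives n ≡ 661886 (mod 719758), where 719758 = lcm(23218, 403).
The solution is unique modulo lcm(494, 611, 403) = 719758.

661886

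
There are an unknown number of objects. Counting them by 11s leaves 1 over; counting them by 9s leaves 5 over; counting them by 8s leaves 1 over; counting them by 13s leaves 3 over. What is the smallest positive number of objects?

The moduli are pairwise coprime; M = 11·9·8·13 = 10296.
M/11 = 936; 936 ≡ 1 (mod 11), inverse 1.
M/9 = 1144; 1144 ≡ 1 (mod 9), inverse 1.
M/8 = 1287; 1287 ≡ 7 (mod 8); 7·7 ≡ 1, so inverse 7.
M/13 = 792; 792 ≡ 12 (mod 13); 12·12 ≡ 1, so inverse 12.
N ≡ 1·936·1 + 5·1144·1 + 1·1287·7 + 3·792·12 = 44177.
44177 mod 10296 = 2993.

2993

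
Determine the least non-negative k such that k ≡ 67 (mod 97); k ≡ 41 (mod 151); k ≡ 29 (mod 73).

From k ≡ 67 (mod 97) write k = 67 + 97t. Substituting into k ≡ 41 (mod 151) gives 97t ≡ 125 (mod 151), and since 97⁻¹ ≡ 137 (mod 151), t ≡ 62. Hence k ≡ 67 + 97·62 = 6081 (mod 14647).
From k ≡ 6081 (mod 14647) write k = 6081 + 14647t. Substituting into k ≡ 29 (mod 73) gives 14647t ≡ 7 (mod 73), and since 47⁻¹ ≡ 14 (mod 73), t ≡ 25. Hence k ≡ 6081 + 14647·25 = 372256 (mod 1069231).

372256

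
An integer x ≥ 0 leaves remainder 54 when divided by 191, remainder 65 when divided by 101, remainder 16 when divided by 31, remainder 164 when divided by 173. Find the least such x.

The moduli are pairwise coprime; N = 191·101·31·173 = 103457633.
N/191 = 541663; 541663 ≡ 178 (mod 191); 178·44 ≡ 1, so inverse 44.
N/101 = 1024333; 1024333 ≡ 92 (mod 101); 92·56 ≡ 1, so inverse 56.
N/31 = 3337343; 3337343 ≡ 7 (mod 31); 7·9 ≡ 1, so inverse 9.
N/173 = 598021; 598021 ≡ 133 (mod 173); 133·160 ≡ 1, so inverse 160.
x ≡ 54·541663·44 + 65·1024333·56 + 16·3337343·9 + 164·598021·160 = 21188211840.
21188211840 mod 103457633 = 82854708.

82854708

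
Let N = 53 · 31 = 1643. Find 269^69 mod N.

1069

Mod 53: 269 ≡ 4; by Fermat, exponent reduces to 69 mod 52 = 17; 4^17 ≡ 9 (mod 53).
Mod 31: 269 ≡ 21; by Fermat, exponent reduces to 69 mod 30 = 9; 21^9 ≡ 15 (mod 31).
Combine by CRT: x ≡ 9 (mod 53), x ≡ 15 (mod 31) ⇒ x ≡ 1069 (mod 1643).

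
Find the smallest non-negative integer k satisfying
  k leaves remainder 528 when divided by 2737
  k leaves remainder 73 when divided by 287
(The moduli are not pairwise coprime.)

gcd(2737, 287) = 7 and 7 | (73 − 528), so the pair is consistent; merging gives k ≡ 68953 (mod 112217), where 112217 = lcm(2737, 287).
The solution is unique modulo lcm(2737, 287) = 112217.

68953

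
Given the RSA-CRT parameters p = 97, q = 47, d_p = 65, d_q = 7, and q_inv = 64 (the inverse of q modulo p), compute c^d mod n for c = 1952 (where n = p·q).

m₁ = c^(d_p) mod p: c ≡ 12 (mod 97), and 12^65 mod 97 = 12.
m₂ = c^(d_q) mod q: c ≡ 25 (mod 47), and 25^7 mod 47 = 27.
h = q_inv·(m₁ − m₂) mod p = 64·(12 − 27) mod 97 = 10.
m = m₂ + h·q = 27 + 10·47 = 497.

497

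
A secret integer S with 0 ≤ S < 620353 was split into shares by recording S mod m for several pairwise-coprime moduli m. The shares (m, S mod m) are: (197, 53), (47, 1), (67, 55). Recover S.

349728

The moduli are pairwise coprime; N = 197·47·67 = 620353.
N/197 = 3149; 3149 ≡ 194 (mod 197); 194·131 ≡ 1, so inverse 131.
N/47 = 13199; 13199 ≡ 39 (mod 47); 39·41 ≡ 1, so inverse 41.
N/67 = 9259; 9259 ≡ 13 (mod 67); 13·31 ≡ 1, so inverse 31.
S ≡ 53·3149·131 + 1·13199·41 + 55·9259·31 = 38191261.
38191261 mod 620353 = 349728.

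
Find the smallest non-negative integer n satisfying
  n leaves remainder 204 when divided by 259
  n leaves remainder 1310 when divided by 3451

104840

Combine the congruences pairwise.
gcd(259, 3451) = 7 and 7 | (1310 − 204), so the pair is consistent; merging gives n ≡ 104840 (mod 127687), where 127687 = lcm(259, 3451).
The solution is unique modulo lcm(259, 3451) = 127687.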